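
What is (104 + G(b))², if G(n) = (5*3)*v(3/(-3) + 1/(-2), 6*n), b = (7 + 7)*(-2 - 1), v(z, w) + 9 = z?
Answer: 11449/4 ≈ 2862.3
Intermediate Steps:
v(z, w) = -9 + z
b = -42 (b = 14*(-3) = -42)
G(n) = -315/2 (G(n) = (5*3)*(-9 + (3/(-3) + 1/(-2))) = 15*(-9 + (3*(-⅓) + 1*(-½))) = 15*(-9 + (-1 - ½)) = 15*(-9 - 3/2) = 15*(-21/2) = -315/2)
(104 + G(b))² = (104 - 315/2)² = (-107/2)² = 11449/4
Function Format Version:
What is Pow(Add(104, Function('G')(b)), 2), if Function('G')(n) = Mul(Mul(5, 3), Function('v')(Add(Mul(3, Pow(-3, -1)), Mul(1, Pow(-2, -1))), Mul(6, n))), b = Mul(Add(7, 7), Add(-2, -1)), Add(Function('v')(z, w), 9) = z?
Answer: Rational(11449, 4) ≈ 2862.3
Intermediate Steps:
Function('v')(z, w) = Add(-9, z)
b = -42 (b = Mul(14, -3) = -42)
Function('G')(n) = Rational(-315, 2) (Function('G')(n) = Mul(Mul(5, 3), Add(-9, Add(Mul(3, Pow(-3, -1)), Mul(1, Pow(-2, -1))))) = Mul(15, Add(-9, Add(Mul(3, Rational(-1, 3)), Mul(1, Rational(-1, 2))))) = Mul(15, Add(-9, Add(-1, Rational(-1, 2)))) = Mul(15, Add(-9, Rational(-3, 2))) = Mul(15, Rational(-21, 2)) = Rational(-315, 2))
Pow(Add(104, Function('G')(b)), 2) = Pow(Add(104, Rational(-315, 2)), 2) = Pow(Rational(-107, 2), 2) = Rational(11449, 4)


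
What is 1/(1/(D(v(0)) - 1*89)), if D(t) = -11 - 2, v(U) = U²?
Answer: -102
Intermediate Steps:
D(t) = -13
1/(1/(D(v(0)) - 1*89)) = 1/(1/(-13 - 1*89)) = 1/(1/(-13 - 89)) = 1/(1/(-102)) = 1/(-1/102) = -102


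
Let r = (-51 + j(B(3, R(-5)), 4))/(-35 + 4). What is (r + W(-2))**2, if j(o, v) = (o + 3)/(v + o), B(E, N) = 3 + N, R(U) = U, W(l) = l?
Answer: 529/3844 ≈ 0.13762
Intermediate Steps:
j(o, v) = (3 + o)/(o + v)
r = 101/62 (r = (-51 + (3 + (3 - 5))/((3 - 5) + 4))/(-35 + 4) = (-51 + (3 - 2)/(-2 + 4))/(-31) = (-51 + 1/2)*(-1/31) = -101/2*(-1/31) = 101/62 ≈ 1.6290)
(r + W(-2))**2 = (101/62 - 2)**2 = (-23/62)**2 = 529/3844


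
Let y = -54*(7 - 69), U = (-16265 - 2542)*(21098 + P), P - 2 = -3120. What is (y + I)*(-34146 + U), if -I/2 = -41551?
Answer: -29236007318700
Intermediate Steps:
P = -3118 (P = 2 - 3120 = -3118)
U = -338149860 (U = (-16265 - 2542)*(21098 - 3118) = -18807*17980 = -338149860)
I = 83102 (I = -2*(-41551) = 83102)
y = 3348 (y = -54*(-62) = 3348)
(y + I)*(-34146 + U) = (3348 + 83102)*(-34146 - 338149860) = 86450*(-338184006) = -29236007318700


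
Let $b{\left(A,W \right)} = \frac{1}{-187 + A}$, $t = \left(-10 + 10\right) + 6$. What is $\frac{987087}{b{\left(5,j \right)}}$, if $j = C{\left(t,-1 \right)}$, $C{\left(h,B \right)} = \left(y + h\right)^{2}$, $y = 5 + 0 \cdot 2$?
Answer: $-179649834$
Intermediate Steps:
$t = 6$ ($t = 0 + 6 = 6$)
$y = 5$ ($y = 5 + 0 = 5$)
$C{\left(h,B \right)} = \left(5 + h\right)^{2}$
$j = 121$ ($j = \left(5 + 6\right)^{2} = 11^{2} = 121$)
$\frac{987087}{b{\left(5,j \right)}} = \frac{987087}{\frac{1}{-187 + 5}} = \frac{987087}{\frac{1}{-182}} = \frac{987087}{- \frac{1}{182}} = 987087 \left(-182\right) = -179649834$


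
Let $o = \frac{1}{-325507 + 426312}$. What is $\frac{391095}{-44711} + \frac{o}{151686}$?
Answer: $- \frac{5980119144072139}{683662810960530} \approx -8.7472$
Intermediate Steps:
$o = \frac{1}{100805} \approx 9.9201 \cdot 10^{-6}$
$\frac{391095}{-44711} + \frac{o}{151686} = \frac{391095}{-44711} + \frac{1}{100805 \cdot 151686} = 391095 \left(- \frac{1}{44711}\right) + \frac{1}{100805} \cdot \frac{1}{151686} = - \frac{391095}{44711} + \frac{1}{15290707230} = - \frac{5980119144072139}{683662810960530}$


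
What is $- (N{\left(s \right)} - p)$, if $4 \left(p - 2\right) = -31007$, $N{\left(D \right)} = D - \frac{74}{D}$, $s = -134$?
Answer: $- \frac{2041169}{268} \approx -7616.3$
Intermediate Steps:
$p = - \frac{30999}{4}$ ($p = 2 + \frac{1}{4} \left(-31007\right) = 2 - \frac{31007}{4} = - \frac{30999}{4} \approx -7749.8$)
$- (N{\left(s \right)} - p) = - (\left(-134 - \frac{74}{-134}\right) - - \frac{30999}{4}) = - (\left(-134 - - \frac{37}{67}\right) + \frac{30999}{4}) = - (\left(-134 + \frac{37}{67}\right) + \frac{30999}{4}) = - (- \frac{8941}{67} + \frac{30999}{4}) = \left(-1\right) \frac{2041169}{268} = - \frac{2041169}{268}$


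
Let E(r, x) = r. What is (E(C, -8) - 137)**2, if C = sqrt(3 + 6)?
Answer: 17956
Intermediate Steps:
C = 3 (C = sqrt(9) = 3)
(E(C, -8) - 137)**2 = (3 - 137)**2 = (-134)**2 = 17956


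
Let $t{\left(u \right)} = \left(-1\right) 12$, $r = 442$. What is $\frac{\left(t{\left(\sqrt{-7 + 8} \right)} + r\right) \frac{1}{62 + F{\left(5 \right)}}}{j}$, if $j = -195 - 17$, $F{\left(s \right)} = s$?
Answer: $- \frac{215}{7102} \approx -0.030273$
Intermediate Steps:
$t{\left(u \right)} = -12$
$j = -212$ ($j = -195 - 17 = -212$)
$\frac{\left(t{\left(\sqrt{-7 + 8} \right)} + r\right) \frac{1}{62 + F{\left(5 \right)}}}{j} = \frac{\left(-12 + 442\right) \frac{1}{62 + 5}}{-212} = \frac{430}{67} \left(- \frac{1}{212}\right) = - \frac{215}{7102}$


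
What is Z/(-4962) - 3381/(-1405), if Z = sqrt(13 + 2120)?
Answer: 3381/1405 - sqrt(237)/1654 ≈ 2.3971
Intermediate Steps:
Z = 3*sqrt(237) (Z = sqrt(2133) = 3*sqrt(237) ≈ 46.184)
Z/(-4962) - 3381/(-1405) = (3*sqrt(237))/(-4962) - 3381/(-1405) = (3*sqrt(237))*(-1/4962) - 3381*(-1/1405) = -sqrt(237)/1654 + 3381/1405 = 3381/1405 - sqrt(237)/1654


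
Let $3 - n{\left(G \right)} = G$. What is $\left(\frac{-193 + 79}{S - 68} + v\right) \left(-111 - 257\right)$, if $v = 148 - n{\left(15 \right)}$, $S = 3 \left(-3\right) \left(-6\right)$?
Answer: $- \frac{433136}{7} \approx -61877.0$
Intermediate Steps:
$n{\left(G \right)} = 3 - G$
$S = 54$ ($S = \left(-9\right) \left(-6\right) = 54$)
$v = 160$ ($v = 148 - \left(3 - 15\right) = 148 - -12 = 148 + 12 = 160$)
$\left(\frac{-193 + 79}{S - 68} + v\right) \left(-111 - 257\right) = \left(\frac{-193 + 79}{54 - 68} + 160\right) \left(-111 - 257\right) = \left(- \frac{114}{-14} + 160\right) \left(-368\right) = \left(\left(-114\right) \left(- \frac{1}{14}\right) + 160\right) \left(-368\right) = \left(\frac{57}{7} + 160\right) \left(-368\right) = \frac{1177}{7} \left(-368\right) = - \frac{433136}{7}$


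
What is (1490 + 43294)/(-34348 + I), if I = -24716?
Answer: -1866/2461 ≈ -0.75823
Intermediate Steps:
(1490 + 43294)/(-34348 + I) = (1490 + 43294)/(-34348 - 24716) = 44784/(-59064) = 44784*(-1/59064) = -1866/2461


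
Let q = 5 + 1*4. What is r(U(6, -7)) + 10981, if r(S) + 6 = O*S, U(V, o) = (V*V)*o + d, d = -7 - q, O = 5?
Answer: 9635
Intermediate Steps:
q = 9 (q = 5 + 4 = 9)
d = -16 (d = -7 - 1*9 = -7 - 9 = -16)
U(V, o) = -16 + o*V² (U(V, o) = (V*V)*o - 16 = V²*o - 16 = o*V² - 16 = -16 + o*V²)
r(S) = -6 + 5*S
r(U(6, -7)) + 10981 = (-6 + 5*(-16 - 7*6²)) + 10981 = (-6 + 5*(-16 - 7*36)) + 10981 = (-6 + 5*(-16 - 252)) + 10981 = (-6 + 5*(-268)) + 10981 = (-6 - 1340) + 10981 = -1346 + 10981 = 9635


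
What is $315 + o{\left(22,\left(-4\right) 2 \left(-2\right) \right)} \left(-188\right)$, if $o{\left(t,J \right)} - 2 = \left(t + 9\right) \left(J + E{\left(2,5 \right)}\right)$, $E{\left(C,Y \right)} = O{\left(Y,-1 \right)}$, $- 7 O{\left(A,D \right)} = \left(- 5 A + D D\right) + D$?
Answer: $- \frac{798863}{7} \approx -1.1412 \cdot 10^{5}$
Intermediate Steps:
$O{\left(A,D \right)} = - \frac{D}{7} - \frac{D^{2}}{7} + \frac{5 A}{7}$ ($O{\left(A,D \right)} = - \frac{\left(- 5 A + D D\right) + D}{7} = - \frac{\left(- 5 A + D^{2}\right) + D}{7} = - \frac{\left(D^{2} - 5 A\right) + D}{7} = - \frac{D + D^{2} - 5 A}{7} = - \frac{D}{7} - \frac{D^{2}}{7} + \frac{5 A}{7}$)
$E{\left(C,Y \right)} = \frac{5 Y}{7}$ ($E{\left(C,Y \right)} = \left(- \frac{1}{7}\right) \left(-1\right) - \frac{\left(-1\right)^{2}}{7} + \frac{5 Y}{7} = \frac{1}{7} - \frac{1}{7} + \frac{5 Y}{7} = \frac{5 Y}{7}$)
$o{\left(t,J \right)} = 2 + \left(9 + t\right) \left(\frac{25}{7} + J\right)$ ($o{\left(t,J \right)} = 2 + \left(t + 9\right) \left(J + \frac{5}{7} \cdot 5\right) = 2 + \left(9 + t\right) \left(J + \frac{25}{7}\right) = 2 + \left(9 + t\right) \left(\frac{25}{7} + J\right)$)
$315 + o{\left(22,\left(-4\right) 2 \left(-2\right) \right)} \left(-188\right) = 315 + \left(\frac{239}{7} + 9 \left(-4\right) 2 \left(-2\right) + \frac{25}{7} \cdot 22 + \left(-4\right) 2 \left(-2\right) 22\right) \left(-188\right) = 315 + \left(\frac{239}{7} + 9 \left(\left(-8\right) \left(-2\right)\right) + \frac{550}{7} + \left(-8\right) \left(-2\right) 22\right) \left(-188\right) = 315 + \left(\frac{239}{7} + 9 \cdot 16 + \frac{550}{7} + 16 \cdot 22\right) \left(-188\right) = 315 + \left(\frac{239}{7} + 144 + \frac{550}{7} + 352\right) \left(-188\right) = 315 + \frac{4261}{7} \left(-188\right) = 315 - \frac{801068}{7} = - \frac{798863}{7}$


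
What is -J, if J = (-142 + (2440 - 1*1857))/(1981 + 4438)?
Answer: -9/131 ≈ -0.068702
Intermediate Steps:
J = 9/131 (J = (-142 + (2440 - 1857))/6419 = (-142 + 583)*(1/6419) = 441*(1/6419) = 9/131 ≈ 0.068702)
-J = -1*9/131 = -9/131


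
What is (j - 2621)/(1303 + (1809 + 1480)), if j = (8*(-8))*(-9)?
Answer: -2045/4592 ≈ -0.44534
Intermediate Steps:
j = 576 (j = -64*(-9) = 576)
(j - 2621)/(1303 + (1809 + 1480)) = (576 - 2621)/(1303 + (1809 + 1480)) = -2045/(1303 + 3289) = -2045/4592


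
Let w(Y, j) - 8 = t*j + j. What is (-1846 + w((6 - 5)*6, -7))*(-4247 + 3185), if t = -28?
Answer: 1751238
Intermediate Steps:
w(Y, j) = 8 - 27*j (w(Y, j) = 8 + (-28*j + j) = 8 - 27*j)
(-1846 + w((6 - 5)*6, -7))*(-4247 + 3185) = (-1846 + (8 - 27*(-7)))*(-4247 + 3185) = (-1846 + (8 + 189))*(-1062) = (-1846 + 197)*(-1062) = -1649*(-1062) = 1751238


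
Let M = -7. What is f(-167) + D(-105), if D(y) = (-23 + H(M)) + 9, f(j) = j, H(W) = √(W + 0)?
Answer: -181 + I*√7 ≈ -181.0 + 2.6458*I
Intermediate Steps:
H(W) = √W
D(y) = -14 + I*√7 (D(y) = (-23 + √(-7)) + 9 = (-23 + I*√7) + 9 = -14 + I*√7)
f(-167) + D(-105) = -167 + (-14 + I*√7) = -181 + I*√7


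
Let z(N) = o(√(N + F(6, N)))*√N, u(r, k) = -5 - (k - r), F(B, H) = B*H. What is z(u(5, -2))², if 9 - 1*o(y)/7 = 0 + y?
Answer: 9310 - 1764*√14 ≈ 2709.7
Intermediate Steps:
o(y) = 63 - 7*y (o(y) = 63 - 7*(0 + y) = 63 - 7*y)
u(r, k) = -5 + r - k (u(r, k) = -5 + (r - k) = -5 + r - k)
z(N) = √N*(63 - 7*√7*√N) (z(N) = (63 - 7*√(N + 6*N))*√N = (63 - 7*√7*√N)*√N = √N*(63 - 7*√7*√N))
z(u(5, -2))² = (63*√(-5 + 5 - 1*(-2)) - 7*(-5 + 5 - 1*(-2))*√7)² = (63*√(-5 + 5 + 2) - 7*(-5 + 5 + 2)*√7)² = (63*√2 - 7*2*√7)² = (63*√2 - 14*√7)² = (-14*√7 + 63*√2)²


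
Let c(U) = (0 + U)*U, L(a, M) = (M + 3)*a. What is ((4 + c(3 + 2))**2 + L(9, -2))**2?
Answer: 722500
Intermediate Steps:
L(a, M) = a*(3 + M) (L(a, M) = (3 + M)*a = a*(3 + M))
c(U) = U**2 (c(U) = U*U = U**2)
((4 + c(3 + 2))**2 + L(9, -2))**2 = ((4 + (3 + 2)**2)**2 + 9*(3 - 2))**2 = ((4 + 5**2)**2 + 9*1)**2 = ((4 + 25)**2 + 9)**2 = (29**2 + 9)**2 = (841 + 9)**2 = 850**2 = 722500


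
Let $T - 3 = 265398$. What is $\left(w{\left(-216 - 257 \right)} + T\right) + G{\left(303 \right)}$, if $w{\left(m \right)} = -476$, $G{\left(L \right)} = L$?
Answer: $265228$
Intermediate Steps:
$T = 265401$ ($T = 3 + 265398 = 265401$)
$\left(w{\left(-216 - 257 \right)} + T\right) + G{\left(303 \right)} = \left(-476 + 265401\right) + 303 = 264925 + 303 = 265228$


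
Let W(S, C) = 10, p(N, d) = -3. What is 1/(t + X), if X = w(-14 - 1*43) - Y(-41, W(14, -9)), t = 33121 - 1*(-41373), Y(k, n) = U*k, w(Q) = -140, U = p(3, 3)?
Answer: 1/74231 ≈ 1.3471e-5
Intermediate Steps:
U = -3
Y(k, n) = -3*k
t = 74494 (t = 33121 + 41373 = 74494)
X = -263 (X = -140 - (-3)*(-41) = -140 - 1*123 = -140 - 123 = -263)
1/(t + X) = 1/(74494 - 263) = 1/74231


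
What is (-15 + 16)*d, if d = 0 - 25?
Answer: -25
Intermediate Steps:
d = -25
(-15 + 16)*d = (-15 + 16)*(-25) = 1*(-25) = -25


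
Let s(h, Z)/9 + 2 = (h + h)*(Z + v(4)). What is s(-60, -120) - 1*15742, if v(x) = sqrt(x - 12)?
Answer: 113840 - 2160*I*sqrt(2) ≈ 1.1384e+5 - 3054.7*I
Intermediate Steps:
v(x) = sqrt(-12 + x)
s(h, Z) = -18 + 18*h*(Z + 2*I*sqrt(2)) (s(h, Z) = -18 + 9*((h + h)*(Z + sqrt(-12 + 4))) = -18 + 9*((2*h)*(Z + sqrt(-8))) = -18 + 9*((2*h)*(Z + 2*I*sqrt(2))) = -18 + 9*(2*h*(Z + 2*I*sqrt(2))) = -18 + 18*h*(Z + 2*I*sqrt(2)))
s(-60, -120) - 1*15742 = (-18 + 18*(-120)*(-60) + 36*I*(-60)*sqrt(2)) - 1*15742 = (-18 + 129600 - 2160*I*sqrt(2)) - 15742 = (129582 - 2160*I*sqrt(2)) - 15742 = 113840 - 2160*I*sqrt(2)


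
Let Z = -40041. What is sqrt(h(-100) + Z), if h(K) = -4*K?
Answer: 7*I*sqrt(809) ≈ 199.1*I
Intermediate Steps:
sqrt(h(-100) + Z) = sqrt(-4*(-100) - 40041) = sqrt(400 - 40041) = sqrt(-39641) = 7*I*sqrt(809)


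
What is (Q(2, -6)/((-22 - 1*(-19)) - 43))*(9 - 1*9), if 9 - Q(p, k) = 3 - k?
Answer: 0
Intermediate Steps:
Q(p, k) = 6 + k (Q(p, k) = 9 - (3 - k) = 9 + (-3 + k) = 6 + k)
(Q(2, -6)/((-22 - 1*(-19)) - 43))*(9 - 1*9) = ((6 - 6)/((-22 - 1*(-19)) - 43))*(9 - 1*9) = (0/((-22 + 19) - 43))*(9 - 9) = (0/(-3 - 43))*0 = (0/(-46))*0 = -1/46*0*0 = 0*0 = 0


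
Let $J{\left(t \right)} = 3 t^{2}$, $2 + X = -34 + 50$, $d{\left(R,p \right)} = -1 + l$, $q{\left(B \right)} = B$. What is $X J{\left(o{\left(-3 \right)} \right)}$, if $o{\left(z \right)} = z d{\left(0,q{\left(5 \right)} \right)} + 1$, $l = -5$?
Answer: $15162$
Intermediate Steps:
$d{\left(R,p \right)} = -6$ ($d{\left(R,p \right)} = -1 - 5 = -6$)
$o{\left(z \right)} = 1 - 6 z$ ($o{\left(z \right)} = z \left(-6\right) + 1 = - 6 z + 1 = 1 - 6 z$)
$X = 14$ ($X = -2 + \left(-34 + 50\right) = -2 + 16 = 14$)
$X J{\left(o{\left(-3 \right)} \right)} = 14 \cdot 3 \left(1 - -18\right)^{2} = 14 \cdot 3 \left(1 + 18\right)^{2} = 14 \cdot 3 \cdot 19^{2} = 14 \cdot 3 \cdot 361 = 14 \cdot 1083 = 15162$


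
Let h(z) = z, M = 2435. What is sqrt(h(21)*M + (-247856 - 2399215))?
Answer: 4*I*sqrt(162246) ≈ 1611.2*I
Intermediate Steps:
sqrt(h(21)*M + (-247856 - 2399215)) = sqrt(21*2435 + (-247856 - 2399215)) = sqrt(51135 - 2647071) = sqrt(-2595936) = 4*I*sqrt(162246)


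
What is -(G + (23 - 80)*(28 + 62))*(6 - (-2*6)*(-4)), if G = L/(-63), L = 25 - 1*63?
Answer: -646304/3 ≈ -2.1543e+5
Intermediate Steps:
L = -38 (L = 25 - 63 = -38)
G = 38/63 (G = -38/(-63) = -38*(-1/63) = 38/63 ≈ 0.60317)
-(G + (23 - 80)*(28 + 62))*(6 - (-2*6)*(-4)) = -(38/63 + (23 - 80)*(28 + 62))*(6 - (-2*6)*(-4)) = -(38/63 - 57*90)*(6 - (-12)*(-4)) = -(38/63 - 5130)*(6 - 1*48) = -(-323152)*(6 - 48)/63 = -(-323152)*(-42)/63 = -1*646304/3 = -646304/3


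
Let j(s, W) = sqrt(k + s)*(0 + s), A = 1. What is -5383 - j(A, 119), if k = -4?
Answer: -5383 - I*sqrt(3) ≈ -5383.0 - 1.732*I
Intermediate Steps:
j(s, W) = s*sqrt(-4 + s) (j(s, W) = sqrt(-4 + s)*(0 + s) = sqrt(-4 + s)*s = s*sqrt(-4 + s))
-5383 - j(A, 119) = -5383 - sqrt(-4 + 1) = -5383 - sqrt(-3) = -5383 - I*sqrt(3)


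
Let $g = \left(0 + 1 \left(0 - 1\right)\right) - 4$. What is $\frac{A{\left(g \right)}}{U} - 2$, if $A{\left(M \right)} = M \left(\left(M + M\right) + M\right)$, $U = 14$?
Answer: $\frac{47}{14} \approx 3.3571$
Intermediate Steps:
$g = -5$ ($g = \left(0 + 1 \left(-1\right)\right) - 4 = \left(0 - 1\right) - 4 = -1 - 4 = -5$)
$A{\left(M \right)} = 3 M^{2}$ ($A{\left(M \right)} = M \left(2 M + M\right) = M 3 M = 3 M^{2}$)
$\frac{A{\left(g \right)}}{U} - 2 = \frac{3 \left(-5\right)^{2}}{14} - 2 = \frac{3 \cdot 25}{14} - 2 = \frac{1}{14} \cdot 75 - 2 = \frac{75}{14} - 2 = \frac{47}{14}$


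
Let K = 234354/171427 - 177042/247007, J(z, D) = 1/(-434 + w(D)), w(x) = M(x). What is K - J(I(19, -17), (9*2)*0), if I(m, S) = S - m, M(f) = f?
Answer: 11993531671085/18377152341226 ≈ 0.65263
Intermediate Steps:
w(x) = x
J(z, D) = 1/(-434 + D)
K = 27537299544/42343668989 (K = 234354*(1/171427) - 177042*1/247007 = 234354/171427 - 177042/247007 = 27537299544/42343668989 ≈ 0.65033)
K - J(I(19, -17), (9*2)*0) = 27537299544/42343668989 - 1/(-434 + (9*2)*0) = 27537299544/42343668989 - 1/(-434 + 18*0) = 27537299544/42343668989 - 1/(-434 + 0) = 27537299544/42343668989 - 1/(-434) = 27537299544/42343668989 - 1*(-1/434) = 27537299544/42343668989 + 1/434 = 11993531671085/18377152341226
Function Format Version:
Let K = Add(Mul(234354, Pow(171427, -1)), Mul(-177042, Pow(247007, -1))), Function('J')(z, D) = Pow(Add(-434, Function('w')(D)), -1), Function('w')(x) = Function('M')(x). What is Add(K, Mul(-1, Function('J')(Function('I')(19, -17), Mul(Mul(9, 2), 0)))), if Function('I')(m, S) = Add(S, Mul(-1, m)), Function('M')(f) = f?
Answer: Rational(11993531671085, 18377152341226) ≈ 0.65263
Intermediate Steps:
Function('w')(x) = x
Function('J')(z, D) = Pow(Add(-434, D), -1)
K = Rational(27537299544, 42343668989) (K = Add(Mul(234354, Rational(1, 171427)), Mul(-177042, Rational(1, 247007))) = Add(Rational(234354, 171427), Rational(-177042, 247007)) = Rational(27537299544, 42343668989) ≈ 0.65033)
Add(K, Mul(-1, Function('J')(Function('I')(19, -17), Mul(Mul(9, 2), 0)))) = Add(Rational(27537299544, 42343668989), Mul(-1, Pow(Add(-434, Mul(Mul(9, 2), 0)), -1))) = Add(Rational(27537299544, 42343668989), Mul(-1, Pow(Add(-434, Mul(18, 0)), -1))) = Add(Rational(27537299544, 42343668989), Mul(-1, Pow(Add(-434, 0), -1))) = Add(Rational(27537299544, 42343668989), Mul(-1, Pow(-434, -1))) = Add(Rational(27537299544, 42343668989), Mul(-1, Rational(-1, 434))) = Add(Rational(27537299544, 42343668989), Rational(1, 434)) = Rational(11993531671085, 18377152341226)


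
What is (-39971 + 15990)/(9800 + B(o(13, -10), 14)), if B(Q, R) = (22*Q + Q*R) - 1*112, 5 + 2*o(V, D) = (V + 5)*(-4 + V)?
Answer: -23981/12514 ≈ -1.9163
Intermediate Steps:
o(V, D) = -5/2 + (-4 + V)*(5 + V)/2 (o(V, D) = -5/2 + ((V + 5)*(-4 + V))/2 = -5/2 + ((5 + V)*(-4 + V))/2 = -5/2 + ((-4 + V)*(5 + V))/2 = -5/2 + (-4 + V)*(5 + V)/2)
B(Q, R) = -112 + 22*Q + Q*R (B(Q, R) = (22*Q + Q*R) - 112 = -112 + 22*Q + Q*R)
(-39971 + 15990)/(9800 + B(o(13, -10), 14)) = (-39971 + 15990)/(9800 + (-112 + 22*(-25/2 + (1/2)*13 + (1/2)*13**2) + (-25/2 + (1/2)*13 + (1/2)*13**2)*14)) = -23981/(9800 + (-112 + 22*(-25/2 + 13/2 + (1/2)*169) + (-25/2 + 13/2 + (1/2)*169)*14)) = -23981/(9800 + (-112 + 22*(-25/2 + 13/2 + 169/2) + (-25/2 + 13/2 + 169/2)*14)) = -23981/(9800 + (-112 + 22*(157/2) + (157/2)*14)) = -23981/(9800 + (-112 + 1727 + 1099)) = -23981/(9800 + 2714) = -23981/12514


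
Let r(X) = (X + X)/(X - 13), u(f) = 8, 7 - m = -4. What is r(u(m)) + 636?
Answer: 3164/5 ≈ 632.80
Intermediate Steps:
m = 11 (m = 7 - 1*(-4) = 7 + 4 = 11)
r(X) = 2*X/(-13 + X) (r(X) = (2*X)/(-13 + X) = 2*X/(-13 + X))
r(u(m)) + 636 = 2*8/(-13 + 8) + 636 = 2*8/(-5) + 636 = 2*8*(-⅕) + 636 = -16/5 + 636 = 3164/5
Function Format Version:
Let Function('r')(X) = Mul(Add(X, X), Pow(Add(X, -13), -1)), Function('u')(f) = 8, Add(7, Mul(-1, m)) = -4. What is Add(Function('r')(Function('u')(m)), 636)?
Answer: Rational(3164, 5) ≈ 632.80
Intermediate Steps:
m = 11 (m = Add(7, Mul(-1, -4)) = Add(7, 4) = 11)
Function('r')(X) = Mul(2, X, Pow(Add(-13, X), -1)) (Function('r')(X) = Mul(Mul(2, X), Pow(Add(-13, X), -1)) = Mul(2, X, Pow(Add(-13, X), -1)))
Add(Function('r')(Function('u')(m)), 636) = Add(Mul(2, 8, Pow(Add(-13, 8), -1)), 636) = Add(Mul(2, 8, Pow(-5, -1)), 636) = Add(Mul(2, 8, Rational(-1, 5)), 636) = Add(Rational(-16, 5), 636) = Rational(3164, 5)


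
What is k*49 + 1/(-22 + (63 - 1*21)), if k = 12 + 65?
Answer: 75461/20 ≈ 3773.1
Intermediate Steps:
k = 77
k*49 + 1/(-22 + (63 - 1*21)) = 77*49 + 1/(-22 + (63 - 1*21)) = 3773 + 1/(-22 + (63 - 21)) = 3773 + 1/(-22 + 42) = 3773 + 1/20 = 75461/20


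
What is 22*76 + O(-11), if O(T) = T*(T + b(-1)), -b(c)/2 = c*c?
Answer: 1815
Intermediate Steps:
b(c) = -2*c² (b(c) = -2*c*c = -2*c²)
O(T) = T*(-2 + T) (O(T) = T*(T - 2*(-1)²) = T*(T - 2*1) = T*(T - 2) = T*(-2 + T))
22*76 + O(-11) = 22*76 - 11*(-2 - 11) = 1672 - 11*(-13) = 1672 + 143 = 1815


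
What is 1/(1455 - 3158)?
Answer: -1/1703 ≈ -0.00058720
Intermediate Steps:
1/(1455 - 3158) = 1/(-1703) = -1/1703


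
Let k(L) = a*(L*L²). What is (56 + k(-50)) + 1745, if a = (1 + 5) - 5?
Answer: -123199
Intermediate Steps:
a = 1 (a = 6 - 5 = 1)
k(L) = L³ (k(L) = 1*(L*L²) = 1*L³ = L³)
(56 + k(-50)) + 1745 = (56 + (-50)³) + 1745 = (56 - 125000) + 1745 = -124944 + 1745 = -123199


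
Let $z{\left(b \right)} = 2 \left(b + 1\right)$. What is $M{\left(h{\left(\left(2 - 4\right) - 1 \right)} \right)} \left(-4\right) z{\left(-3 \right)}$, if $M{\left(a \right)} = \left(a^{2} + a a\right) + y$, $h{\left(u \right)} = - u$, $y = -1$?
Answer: $272$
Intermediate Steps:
$z{\left(b \right)} = 2 + 2 b$ ($z{\left(b \right)} = 2 \left(1 + b\right) = 2 + 2 b$)
$M{\left(a \right)} = -1 + 2 a^{2}$ ($M{\left(a \right)} = \left(a^{2} + a a\right) - 1 = \left(a^{2} + a^{2}\right) - 1 = 2 a^{2} - 1 = -1 + 2 a^{2}$)
$M{\left(h{\left(\left(2 - 4\right) - 1 \right)} \right)} \left(-4\right) z{\left(-3 \right)} = \left(-1 + 2 \left(- (\left(2 - 4\right) - 1)\right)^{2}\right) \left(-4\right) \left(2 + 2 \left(-3\right)\right) = \left(-1 + 2 \left(- (-2 - 1)\right)^{2}\right) \left(-4\right) \left(2 - 6\right) = \left(-1 + 2 \left(\left(-1\right) \left(-3\right)\right)^{2}\right) \left(-4\right) \left(-4\right) = \left(-1 + 2 \cdot 3^{2}\right) \left(-4\right) \left(-4\right) = \left(-1 + 2 \cdot 9\right) \left(-4\right) \left(-4\right) = \left(-1 + 18\right) \left(-4\right) \left(-4\right) = 17 \left(-4\right) \left(-4\right) = \left(-68\right) \left(-4\right) = 272$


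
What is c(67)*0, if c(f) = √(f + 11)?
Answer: 0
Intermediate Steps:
c(f) = √(11 + f)
c(67)*0 = √(11 + 67)*0 = √78*0 = 0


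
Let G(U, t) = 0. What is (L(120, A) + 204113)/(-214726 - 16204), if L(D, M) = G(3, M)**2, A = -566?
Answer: -29159/32990 ≈ -0.88387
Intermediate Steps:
L(D, M) = 0 (L(D, M) = 0**2 = 0)
(L(120, A) + 204113)/(-214726 - 16204) = (0 + 204113)/(-214726 - 16204) = 204113/(-230930) = 204113*(-1/230930) = -29159/32990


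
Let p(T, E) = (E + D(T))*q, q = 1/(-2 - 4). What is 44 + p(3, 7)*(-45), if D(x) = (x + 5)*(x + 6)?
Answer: 1273/2 ≈ 636.50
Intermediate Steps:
q = -1/6 (q = 1/(-6) = -1/6 ≈ -0.16667)
D(x) = (5 + x)*(6 + x)
p(T, E) = -5 - 11*T/6 - E/6 - T**2/6 (p(T, E) = (E + (30 + T**2 + 11*T))*(-1/6) = (30 + E + T**2 + 11*T)*(-1/6) = -5 - 11*T/6 - E/6 - T**2/6)
44 + p(3, 7)*(-45) = 44 + (-5 - 11/6*3 - 1/6*7 - 1/6*3**2)*(-45) = 44 + (-5 - 11/2 - 7/6 - 1/6*9)*(-45) = 44 + (-5 - 11/2 - 7/6 - 3/2)*(-45) = 44 - 79/6*(-45) = 44 + 1185/2 = 1273/2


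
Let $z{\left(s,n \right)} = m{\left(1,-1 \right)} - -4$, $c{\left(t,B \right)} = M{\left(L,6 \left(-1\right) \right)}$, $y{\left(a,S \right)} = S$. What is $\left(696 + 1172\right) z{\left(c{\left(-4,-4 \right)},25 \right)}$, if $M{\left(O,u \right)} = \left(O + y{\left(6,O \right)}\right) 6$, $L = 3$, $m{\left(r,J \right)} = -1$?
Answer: $5604$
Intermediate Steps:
$M{\left(O,u \right)} = 12 O$ ($M{\left(O,u \right)} = \left(O + O\right) 6 = 2 O 6 = 12 O$)
$c{\left(t,B \right)} = 36$ ($c{\left(t,B \right)} = 12 \cdot 3 = 36$)
$z{\left(s,n \right)} = 3$ ($z{\left(s,n \right)} = -1 - -4 = -1 + 4 = 3$)
$\left(696 + 1172\right) z{\left(c{\left(-4,-4 \right)},25 \right)} = \left(696 + 1172\right) 3 = 1868 \cdot 3 = 5604$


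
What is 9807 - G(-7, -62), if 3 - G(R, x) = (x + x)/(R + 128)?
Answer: 1186160/121 ≈ 9803.0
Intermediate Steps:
G(R, x) = 3 - 2*x/(128 + R) (G(R, x) = 3 - (x + x)/(R + 128) = 3 - 2*x/(128 + R))
9807 - G(-7, -62) = 9807 - (384 - 2*(-62) + 3*(-7))/(128 - 7) = 9807 - (384 + 124 - 21)/121 = 9807 - 487/121 = 1186160/121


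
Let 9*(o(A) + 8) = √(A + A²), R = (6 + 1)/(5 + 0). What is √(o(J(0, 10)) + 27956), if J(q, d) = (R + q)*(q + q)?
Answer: 2*√6987 ≈ 167.18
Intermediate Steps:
R = 7/5 ≈ 1.4000
J(q, d) = 2*q*(7/5 + q) (J(q, d) = (7/5 + q)*(q + q) = (7/5 + q)*(2*q) = 2*q*(7/5 + q))
o(A) = -8 + √(A + A²)/9
√(o(J(0, 10)) + 27956) = √((-8 + √(((⅖)*0*(7 + 5*0))*(1 + (⅖)*0*(7 + 5*0)))/9) + 27956) = √((-8 + √(((⅖)*0*(7 + 0))*(1 + (⅖)*0*(7 + 0)))/9) + 27956) = √((-8 + √(((⅖)*0*7)*(1 + (⅖)*0*7))/9) + 27956) = √((-8 + √(0*(1 + 0))/9) + 27956) = √((-8 + √(0*1)/9) + 27956) = √((-8 + √0/9) + 27956) = √((-8 + (⅑)*0) + 27956) = √((-8 + 0) + 27956) = √(-8 + 27956) = √27948 = 2*√6987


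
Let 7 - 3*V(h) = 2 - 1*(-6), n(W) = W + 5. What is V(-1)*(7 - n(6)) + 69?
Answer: 211/3 ≈ 70.333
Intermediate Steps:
n(W) = 5 + W
V(h) = -⅓ (V(h) = 7/3 - (2 - 1*(-6))/3 = 7/3 - (2 + 6)/3 = 7/3 - ⅓*8 = 7/3 - 8/3 = -⅓)
V(-1)*(7 - n(6)) + 69 = -(7 - (5 + 6))/3 + 69 = -(7 - 1*11)/3 + 69 = -(7 - 11)/3 + 69 = -⅓*(-4) + 69 = 4/3 + 69 = 211/3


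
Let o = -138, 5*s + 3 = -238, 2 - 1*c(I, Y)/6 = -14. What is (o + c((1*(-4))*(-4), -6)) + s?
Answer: -451/5 ≈ -90.200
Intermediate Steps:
c(I, Y) = 96 (c(I, Y) = 12 - 6*(-14) = 12 + 84 = 96)
s = -241/5 (s = -⅗ + (⅕)*(-238) = -⅗ - 238/5 = -241/5 ≈ -48.200)
(o + c((1*(-4))*(-4), -6)) + s = (-138 + 96) - 241/5 = -42 - 241/5 = -451/5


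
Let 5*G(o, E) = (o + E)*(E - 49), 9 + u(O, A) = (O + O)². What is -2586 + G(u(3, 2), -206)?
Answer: 6543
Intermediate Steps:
u(O, A) = -9 + 4*O² (u(O, A) = -9 + (O + O)² = -9 + (2*O)² = -9 + 4*O²)
G(o, E) = (-49 + E)*(E + o)/5 (G(o, E) = ((o + E)*(E - 49))/5 = ((E + o)*(-49 + E))/5 = ((-49 + E)*(E + o))/5 = (-49 + E)*(E + o)/5)
-2586 + G(u(3, 2), -206) = -2586 + (-49/5*(-206) - 49*(-9 + 4*3²)/5 + (⅕)*(-206)² + (⅕)*(-206)*(-9 + 4*3²)) = -2586 + (10094/5 - 49*(-9 + 4*9)/5 + (⅕)*42436 + (⅕)*(-206)*(-9 + 4*9)) = -2586 + (10094/5 - 49*(-9 + 36)/5 + 42436/5 + (⅕)*(-206)*(-9 + 36)) = -2586 + (10094/5 - 49/5*27 + 42436/5 + (⅕)*(-206)*27) = -2586 + (10094/5 - 1323/5 + 42436/5 - 5562/5) = -2586 + 9129 = 6543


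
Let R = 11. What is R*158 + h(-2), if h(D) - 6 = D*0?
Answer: 1744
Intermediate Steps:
h(D) = 6 (h(D) = 6 + D*0 = 6 + 0 = 6)
R*158 + h(-2) = 11*158 + 6 = 1738 + 6 = 1744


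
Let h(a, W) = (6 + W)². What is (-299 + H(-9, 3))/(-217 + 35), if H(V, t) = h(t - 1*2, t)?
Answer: 109/91 ≈ 1.1978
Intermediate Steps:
H(V, t) = (6 + t)²
(-299 + H(-9, 3))/(-217 + 35) = (-299 + (6 + 3)²)/(-217 + 35) = (-299 + 9²)/(-182) = (-299 + 81)*(-1/182) = -218*(-1/182) = 109/91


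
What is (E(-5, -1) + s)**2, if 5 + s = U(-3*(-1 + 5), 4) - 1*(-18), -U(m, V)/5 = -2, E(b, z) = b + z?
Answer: 289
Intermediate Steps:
U(m, V) = 10 (U(m, V) = -5*(-2) = 10)
s = 23 (s = -5 + (10 - 1*(-18)) = -5 + (10 + 18) = -5 + 28 = 23)
(E(-5, -1) + s)**2 = ((-5 - 1) + 23)**2 = (-6 + 23)**2 = 17**2 = 289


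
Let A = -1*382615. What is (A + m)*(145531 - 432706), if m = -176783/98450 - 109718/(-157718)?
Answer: 3102016921555750149/28231522 ≈ 1.0988e+11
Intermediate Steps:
m = -776369277/705788050 (m = -176783*1/98450 - 109718*(-1/157718) = -176783/98450 + 54859/78859 = -776369277/705788050 ≈ -1.1000)
A = -382615
(A + m)*(145531 - 432706) = (-382615 - 776369277/705788050)*(145531 - 432706) = -270045871120027/705788050*(-287175) = 3102016921555750149/28231522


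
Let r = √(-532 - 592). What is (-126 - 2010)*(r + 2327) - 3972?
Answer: -4974444 - 4272*I*√281 ≈ -4.9744e+6 - 71612.0*I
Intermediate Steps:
r = 2*I*√281 (r = √(-1124) = 2*I*√281 ≈ 33.526*I)
(-126 - 2010)*(r + 2327) - 3972 = (-126 - 2010)*(2*I*√281 + 2327) - 3972 = -2136*(2327 + 2*I*√281) - 3972 = (-4970472 - 4272*I*√281) - 3972 = -4974444 - 4272*I*√281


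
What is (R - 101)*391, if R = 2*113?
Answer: 48875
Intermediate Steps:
R = 226
(R - 101)*391 = (226 - 101)*391 = 125*391 = 48875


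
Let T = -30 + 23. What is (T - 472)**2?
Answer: 229441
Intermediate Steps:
T = -7
(T - 472)**2 = (-7 - 472)**2 = (-479)**2 = 229441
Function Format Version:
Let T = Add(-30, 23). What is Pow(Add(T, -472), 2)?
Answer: 229441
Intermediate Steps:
T = -7
Pow(Add(T, -472), 2) = Pow(Add(-7, -472), 2) = Pow(-479, 2) = 229441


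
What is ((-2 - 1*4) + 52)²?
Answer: 2116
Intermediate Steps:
((-2 - 1*4) + 52)² = ((-2 - 4) + 52)² = (-6 + 52)² = 46² = 2116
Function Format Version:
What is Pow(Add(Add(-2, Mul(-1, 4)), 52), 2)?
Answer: 2116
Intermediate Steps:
Pow(Add(Add(-2, Mul(-1, 4)), 52), 2) = Pow(Add(Add(-2, -4), 52), 2) = Pow(Add(-6, 52), 2) = Pow(46, 2) = 2116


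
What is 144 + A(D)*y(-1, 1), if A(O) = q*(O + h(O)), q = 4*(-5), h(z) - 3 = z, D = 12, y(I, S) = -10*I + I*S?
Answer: -4716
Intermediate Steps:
h(z) = 3 + z
q = -20
A(O) = -60 - 40*O (A(O) = -20*(O + (3 + O)) = -20*(3 + 2*O) = -60 - 40*O)
144 + A(D)*y(-1, 1) = 144 + (-60 - 40*12)*(-(-10 + 1)) = 144 + (-60 - 480)*(-1*(-9)) = 144 - 540*9 = 144 - 4860 = -4716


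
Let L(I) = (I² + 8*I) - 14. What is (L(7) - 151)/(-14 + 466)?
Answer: -15/113 ≈ -0.13274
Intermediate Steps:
L(I) = -14 + I² + 8*I
(L(7) - 151)/(-14 + 466) = ((-14 + 7² + 8*7) - 151)/(-14 + 466) = ((-14 + 49 + 56) - 151)/452 = (91 - 151)*(1/452) = -60*1/452 = -15/113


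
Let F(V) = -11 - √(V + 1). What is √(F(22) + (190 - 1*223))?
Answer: √(-44 - √23) ≈ 6.9854*I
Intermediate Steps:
F(V) = -11 - √(1 + V)
√(F(22) + (190 - 1*223)) = √((-11 - √(1 + 22)) + (190 - 1*223)) = √((-11 - √23) + (190 - 223)) = √((-11 - √23) - 33) = √(-44 - √23)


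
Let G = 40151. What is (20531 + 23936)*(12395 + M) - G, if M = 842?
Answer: 588569528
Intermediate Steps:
(20531 + 23936)*(12395 + M) - G = (20531 + 23936)*(12395 + 842) - 1*40151 = 44467*13237 - 40151 = 588609679 - 40151 = 588569528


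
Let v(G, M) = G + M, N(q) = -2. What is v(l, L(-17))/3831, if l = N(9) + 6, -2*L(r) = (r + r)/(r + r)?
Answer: 7/7662 ≈ 0.00091360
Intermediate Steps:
L(r) = -1/2 (L(r) = -(r + r)/(2*(r + r)) = -2*r/(2*(2*r)) = -2*r*1/(2*r)/2 = -1/2*1 = -1/2)
l = 4 (l = -2 + 6 = 4)
v(l, L(-17))/3831 = (4 - 1/2)/3831 = (7/2)*(1/3831) = 7/7662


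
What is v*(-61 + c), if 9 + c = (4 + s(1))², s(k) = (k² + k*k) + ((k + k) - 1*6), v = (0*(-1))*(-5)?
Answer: 0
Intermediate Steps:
v = 0 (v = 0*(-5) = 0)
s(k) = -6 + 2*k + 2*k² (s(k) = (k² + k²) + (2*k - 6) = 2*k² + (-6 + 2*k) = -6 + 2*k + 2*k²)
c = -5 (c = -9 + (4 + (-6 + 2*1 + 2*1²))² = -9 + (4 + (-6 + 2 + 2*1))² = -9 + (4 + (-6 + 2 + 2))² = -9 + (4 - 2)² = -9 + 2² = -9 + 4 = -5)
v*(-61 + c) = 0*(-61 - 5) = 0*(-66) = 0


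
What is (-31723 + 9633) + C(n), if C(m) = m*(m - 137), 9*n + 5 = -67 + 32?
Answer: -1738370/81 ≈ -21461.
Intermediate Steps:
n = -40/9 (n = -5/9 + (-67 + 32)/9 = -5/9 + (1/9)*(-35) = -5/9 - 35/9 = -40/9 ≈ -4.4444)
C(m) = m*(-137 + m)
(-31723 + 9633) + C(n) = (-31723 + 9633) - 40*(-137 - 40/9)/9 = -22090 - 40/9*(-1273/9) = -22090 + 50920/81 = -1738370/81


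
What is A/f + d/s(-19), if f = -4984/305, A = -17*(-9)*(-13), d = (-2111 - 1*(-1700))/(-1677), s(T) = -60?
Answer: 5086547623/41790840 ≈ 121.71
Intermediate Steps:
d = 137/559 (d = (-2111 + 1700)*(-1/1677) = -411*(-1/1677) = 137/559 ≈ 0.24508)
A = -1989 (A = 153*(-13) = -1989)
f = -4984/305 (f = -4984*1/305 = -4984/305 ≈ -16.341)
A/f + d/s(-19) = -1989/(-4984/305) + (137/559)/(-60) = -1989*(-305/4984) + (137/559)*(-1/60) = 606645/4984 - 137/33540 = 5086547623/41790840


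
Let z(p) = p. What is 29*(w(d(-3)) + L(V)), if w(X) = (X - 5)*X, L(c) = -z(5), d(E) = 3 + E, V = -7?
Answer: -145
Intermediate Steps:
L(c) = -5 (L(c) = -1*5 = -5)
w(X) = X*(-5 + X) (w(X) = (-5 + X)*X = X*(-5 + X))
29*(w(d(-3)) + L(V)) = 29*((3 - 3)*(-5 + (3 - 3)) - 5) = 29*(0*(-5 + 0) - 5) = 29*(0*(-5) - 5) = 29*(0 - 5) = 29*(-5) = -145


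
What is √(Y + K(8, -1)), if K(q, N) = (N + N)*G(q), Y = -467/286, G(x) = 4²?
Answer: I*√2751034/286 ≈ 5.7994*I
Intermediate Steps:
G(x) = 16
Y = -467/286 (Y = -467*1/286 = -467/286 ≈ -1.6329)
K(q, N) = 32*N (K(q, N) = (N + N)*16 = (2*N)*16 = 32*N)
√(Y + K(8, -1)) = √(-467/286 + 32*(-1)) = √(-467/286 - 32) = √(-9619/286) = I*√2751034/286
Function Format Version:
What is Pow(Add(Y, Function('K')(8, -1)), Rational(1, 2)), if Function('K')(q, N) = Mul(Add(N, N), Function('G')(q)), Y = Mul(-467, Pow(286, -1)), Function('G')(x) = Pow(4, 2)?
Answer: Mul(Rational(1, 286), I, Pow(2751034, Rational(1, 2))) ≈ Mul(5.7994, I)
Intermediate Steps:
Function('G')(x) = 16
Y = Rational(-467, 286) (Y = Mul(-467, Rational(1, 286)) = Rational(-467, 286) ≈ -1.6329)
Function('K')(q, N) = Mul(32, N) (Function('K')(q, N) = Mul(Add(N, N), 16) = Mul(Mul(2, N), 16) = Mul(32, N))
Pow(Add(Y, Function('K')(8, -1)), Rational(1, 2)) = Pow(Add(Rational(-467, 286), Mul(32, -1)), Rational(1, 2)) = Pow(Add(Rational(-467, 286), -32), Rational(1, 2)) = Pow(Rational(-9619, 286), Rational(1, 2)) = Mul(Rational(1, 286), I, Pow(2751034, Rational(1, 2)))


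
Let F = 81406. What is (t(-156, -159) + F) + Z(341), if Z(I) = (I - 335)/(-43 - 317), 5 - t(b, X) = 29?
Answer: 4882919/60 ≈ 81382.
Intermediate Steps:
t(b, X) = -24 (t(b, X) = 5 - 1*29 = 5 - 29 = -24)
Z(I) = 67/72 - I/360 (Z(I) = (-335 + I)/(-360) = (-335 + I)*(-1/360) = 67/72 - I/360)
(t(-156, -159) + F) + Z(341) = (-24 + 81406) + (67/72 - 1/360*341) = 81382 + (67/72 - 341/360) = 81382 - 1/60 = 4882919/60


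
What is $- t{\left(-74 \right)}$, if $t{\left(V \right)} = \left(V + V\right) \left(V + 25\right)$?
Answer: $-7252$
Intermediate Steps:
$t{\left(V \right)} = 2 V \left(25 + V\right)$
$- t{\left(-74 \right)} = - 2 \left(-74\right) \left(25 - 74\right) = - 2 \left(-74\right) \left(-49\right) = \left(-1\right) 7252 = -7252$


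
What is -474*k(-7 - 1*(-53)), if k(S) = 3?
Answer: -1422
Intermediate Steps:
-474*k(-7 - 1*(-53)) = -474*3 = -1422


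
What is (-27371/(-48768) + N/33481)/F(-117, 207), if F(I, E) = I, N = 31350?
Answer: -2445285251/191037764736 ≈ -0.012800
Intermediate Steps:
(-27371/(-48768) + N/33481)/F(-117, 207) = (-27371/(-48768) + 31350/33481)/(-117) = (-27371*(-1/48768) + 31350*(1/33481))*(-1/117) = (27371/48768 + 31350/33481)*(-1/117) = (2445285251/1632801408)*(-1/117) = -2445285251/191037764736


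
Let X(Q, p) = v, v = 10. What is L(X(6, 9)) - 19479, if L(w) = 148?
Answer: -19331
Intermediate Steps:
X(Q, p) = 10
L(X(6, 9)) - 19479 = 148 - 19479 = -19331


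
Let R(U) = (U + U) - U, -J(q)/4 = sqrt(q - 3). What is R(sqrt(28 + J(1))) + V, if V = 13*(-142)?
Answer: -1846 + 2*sqrt(7 - I*sqrt(2)) ≈ -1840.7 - 0.53184*I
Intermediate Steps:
J(q) = -4*sqrt(-3 + q) (J(q) = -4*sqrt(q - 3) = -4*sqrt(-3 + q))
V = -1846
R(U) = U (R(U) = 2*U - U = U)
R(sqrt(28 + J(1))) + V = sqrt(28 - 4*sqrt(-3 + 1)) - 1846 = sqrt(28 - 4*I*sqrt(2)) - 1846 = -1846 + sqrt(28 - 4*I*sqrt(2))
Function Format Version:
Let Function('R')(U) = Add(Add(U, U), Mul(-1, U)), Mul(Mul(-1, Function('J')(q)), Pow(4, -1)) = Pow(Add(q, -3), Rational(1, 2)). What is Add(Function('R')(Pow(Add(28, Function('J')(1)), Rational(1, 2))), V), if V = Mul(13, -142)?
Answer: Add(-1846, Mul(2, Pow(Add(7, Mul(-1, I, Pow(2, Rational(1, 2)))), Rational(1, 2)))) ≈ Add(-1840.7, Mul(-0.53184, I))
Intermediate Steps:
Function('J')(q) = Mul(-4, Pow(Add(-3, q), Rational(1, 2))) (Function('J')(q) = Mul(-4, Pow(Add(q, -3), Rational(1, 2))) = Mul(-4, Pow(Add(-3, q), Rational(1, 2))))
V = -1846
Function('R')(U) = U (Function('R')(U) = Add(Mul(2, U), Mul(-1, U)) = U)
Add(Function('R')(Pow(Add(28, Function('J')(1)), Rational(1, 2))), V) = Add(Pow(Add(28, Mul(-4, Pow(Add(-3, 1), Rational(1, 2)))), Rational(1, 2)), -1846) = Add(Pow(Add(28, Mul(-4, Pow(-2, Rational(1, 2)))), Rational(1, 2)), -1846) = Add(Pow(Add(28, Mul(-4, Mul(I, Pow(2, Rational(1, 2))))), Rational(1, 2)), -1846) = Add(Pow(Add(28, Mul(-4, I, Pow(2, Rational(1, 2)))), Rational(1, 2)), -1846) = Add(-1846, Pow(Add(28, Mul(-4, I, Pow(2, Rational(1, 2)))), Rational(1, 2)))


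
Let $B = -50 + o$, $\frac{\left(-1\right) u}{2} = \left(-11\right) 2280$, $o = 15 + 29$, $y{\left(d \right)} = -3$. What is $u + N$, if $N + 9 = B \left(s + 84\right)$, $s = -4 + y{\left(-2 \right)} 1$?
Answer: $49689$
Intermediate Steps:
$o = 44$
$u = 50160$ ($u = - 2 \left(\left(-11\right) 2280\right) = \left(-2\right) \left(-25080\right) = 50160$)
$s = -7$ ($s = -4 - 3 = -7$)
$B = -6$ ($B = -50 + 44 = -6$)
$N = -471$ ($N = -9 - 6 \left(-7 + 84\right) = -9 - 462 = -471$)
$u + N = 50160 - 471 = 49689$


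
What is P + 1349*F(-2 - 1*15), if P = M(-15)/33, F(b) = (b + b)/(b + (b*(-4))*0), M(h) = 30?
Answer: 29688/11 ≈ 2698.9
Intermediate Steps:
F(b) = 2 (F(b) = (2*b)/(b - 4*b*0) = (2*b)/(b + 0) = (2*b)/b = 2)
P = 10/11 (P = 30/33 = 30*(1/33) = 10/11 ≈ 0.90909)
P + 1349*F(-2 - 1*15) = 10/11 + 1349*2 = 10/11 + 2698 = 29688/11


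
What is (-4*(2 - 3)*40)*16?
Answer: 2560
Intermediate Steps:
(-4*(2 - 3)*40)*16 = (-4*(-1)*40)*16 = (4*40)*16 = 160*16 = 2560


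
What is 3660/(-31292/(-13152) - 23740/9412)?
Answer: -28316190240/1106761 ≈ -25585.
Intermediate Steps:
3660/(-31292/(-13152) - 23740/9412) = 3660/(-31292*(-1/13152) - 23740*1/9412) = 3660/(7823/3288 - 5935/2353) = 3660/(-1106761/7736664) = 3660*(-7736664/1106761) = -28316190240/1106761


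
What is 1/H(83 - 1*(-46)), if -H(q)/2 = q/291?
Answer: -97/86 ≈ -1.1279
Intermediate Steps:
H(q) = -2*q/291
1/H(83 - 1*(-46)) = 1/(-2*(83 - 1*(-46))/291) = 1/(-2*(83 + 46)/291) = 1/(-2/291*129) = 1/(-86/97) = -97/86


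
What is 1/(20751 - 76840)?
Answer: -1/56089 ≈ -1.7829e-5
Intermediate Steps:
1/(20751 - 76840) = 1/(-56089) = -1/56089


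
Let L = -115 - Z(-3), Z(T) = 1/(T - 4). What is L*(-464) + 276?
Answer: 374988/7 ≈ 53570.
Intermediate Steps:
Z(T) = 1/(-4 + T)
L = -804/7 (L = -115 - 1/(-4 - 3) = -115 - 1/(-7) = -115 - 1*(-1/7) = -115 + 1/7 = -804/7 ≈ -114.86)
L*(-464) + 276 = -804/7*(-464) + 276 = 373056/7 + 276 = 374988/7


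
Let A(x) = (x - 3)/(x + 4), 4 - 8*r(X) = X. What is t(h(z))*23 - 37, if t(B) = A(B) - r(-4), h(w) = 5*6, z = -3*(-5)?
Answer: -1419/34 ≈ -41.735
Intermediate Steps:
r(X) = ½ - X/8
A(x) = (-3 + x)/(4 + x)
z = 15
h(w) = 30
t(B) = -1 + (-3 + B)/(4 + B) (t(B) = (-3 + B)/(4 + B) - (½ - ⅛*(-4)) = (-3 + B)/(4 + B) - (½ + ½) = (-3 + B)/(4 + B) - 1*1 = (-3 + B)/(4 + B) - 1 = -1 + (-3 + B)/(4 + B))
t(h(z))*23 - 37 = -7/(4 + 30)*23 - 37 = -7/34*23 - 37 = -161/34 - 37 = -1419/34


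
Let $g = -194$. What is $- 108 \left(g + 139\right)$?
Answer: $5940$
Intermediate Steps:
$- 108 \left(g + 139\right) = - 108 \left(-194 + 139\right) = \left(-108\right) \left(-55\right) = 5940$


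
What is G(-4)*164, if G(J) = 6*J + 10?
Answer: -2296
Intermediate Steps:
G(J) = 10 + 6*J
G(-4)*164 = (10 + 6*(-4))*164 = (10 - 24)*164 = -14*164 = -2296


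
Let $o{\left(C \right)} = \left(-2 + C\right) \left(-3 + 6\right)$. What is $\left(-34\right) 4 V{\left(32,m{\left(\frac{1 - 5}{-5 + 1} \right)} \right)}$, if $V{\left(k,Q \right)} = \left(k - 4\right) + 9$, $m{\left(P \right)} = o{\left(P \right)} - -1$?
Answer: $-5032$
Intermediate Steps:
$o{\left(C \right)} = -6 + 3 C$ ($o{\left(C \right)} = \left(-2 + C\right) 3 = -6 + 3 C$)
$m{\left(P \right)} = -5 + 3 P$ ($m{\left(P \right)} = \left(-6 + 3 P\right) - -1 = \left(-6 + 3 P\right) + 1 = -5 + 3 P$)
$V{\left(k,Q \right)} = 5 + k$ ($V{\left(k,Q \right)} = \left(-4 + k\right) + 9 = 5 + k$)
$\left(-34\right) 4 V{\left(32,m{\left(\frac{1 - 5}{-5 + 1} \right)} \right)} = \left(-34\right) 4 \left(5 + 32\right) = \left(-136\right) 37 = -5032$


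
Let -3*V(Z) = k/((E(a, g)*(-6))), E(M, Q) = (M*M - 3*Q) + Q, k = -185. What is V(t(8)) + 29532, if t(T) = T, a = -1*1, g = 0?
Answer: 531391/18 ≈ 29522.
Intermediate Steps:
a = -1
E(M, Q) = M² - 2*Q (E(M, Q) = (M² - 3*Q) + Q = M² - 2*Q)
V(Z) = -185/18 (V(Z) = -(-185)/(3*(((-1)² - 2*0)*(-6))) = -(-185)/(3*((1 + 0)*(-6))) = -(-185)/(3*(1*(-6))) = -(-185)/(3*(-6)) = -(-185)*(-1)/(3*6) = -⅓*185/6 = -185/18)
V(t(8)) + 29532 = -185/18 + 29532 = 531391/18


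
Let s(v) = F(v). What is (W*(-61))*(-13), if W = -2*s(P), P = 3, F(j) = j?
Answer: -4758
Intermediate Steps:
s(v) = v
W = -6 (W = -2*3 = -6)
(W*(-61))*(-13) = -6*(-61)*(-13) = 366*(-13) = -4758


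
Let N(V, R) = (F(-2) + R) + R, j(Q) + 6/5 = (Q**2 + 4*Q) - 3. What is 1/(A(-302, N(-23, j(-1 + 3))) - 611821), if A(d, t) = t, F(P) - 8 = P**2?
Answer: -5/3058967 ≈ -1.6345e-6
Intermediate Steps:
j(Q) = -21/5 + Q**2 + 4*Q (j(Q) = -6/5 + ((Q**2 + 4*Q) - 3) = -6/5 + (-3 + Q**2 + 4*Q) = -21/5 + Q**2 + 4*Q)
F(P) = 8 + P**2
N(V, R) = 12 + 2*R (N(V, R) = ((8 + (-2)**2) + R) + R = ((8 + 4) + R) + R = (12 + R) + R = 12 + 2*R)
1/(A(-302, N(-23, j(-1 + 3))) - 611821) = 1/((12 + 2*(-21/5 + (-1 + 3)**2 + 4*(-1 + 3))) - 611821) = 1/((12 + 2*(-21/5 + 2**2 + 4*2)) - 611821) = 1/((12 + 2*(-21/5 + 4 + 8)) - 611821) = 1/((12 + 2*(39/5)) - 611821) = 1/((12 + 78/5) - 611821) = 1/(138/5 - 611821) = 1/(-3058967/5) = -5/3058967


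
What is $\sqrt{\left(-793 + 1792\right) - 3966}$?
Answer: $i \sqrt{2967} \approx 54.47 i$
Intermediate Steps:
$\sqrt{\left(-793 + 1792\right) - 3966} = \sqrt{999 - 3966} = \sqrt{-2967} = i \sqrt{2967}$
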